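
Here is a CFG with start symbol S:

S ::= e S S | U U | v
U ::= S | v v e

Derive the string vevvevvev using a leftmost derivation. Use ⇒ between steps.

S⇒UU⇒SU⇒vU⇒vS⇒veSS⇒veUUS⇒vevveUS⇒vevvevveS⇒vevvevvev

S ⇒ UU   [S ::= U U]
UU ⇒ SU   [U ::= S]
SU ⇒ vU   [S ::= v]
vU ⇒ vS   [U ::= S]
vS ⇒ veSS   [S ::= e S S]
veSS ⇒ veUUS   [S ::= U U]
veUUS ⇒ vevveUS   [U ::= v v e]
vevveUS ⇒ vevvevveS   [U ::= v v e]
vevvevveS ⇒ vevvevvev   [S ::= v]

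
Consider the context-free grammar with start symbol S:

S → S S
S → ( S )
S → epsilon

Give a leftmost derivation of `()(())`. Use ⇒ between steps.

S ⇒ SS   [S → S S]
SS ⇒ SSS   [S → S S]
SSS ⇒ (S)SS   [S → ( S )]
(S)SS ⇒ ()SS   [S → epsilon]
()SS ⇒ ()SSS   [S → S S]
()SSS ⇒ ()(S)SS   [S → ( S )]
()(S)SS ⇒ ()((S))SS   [S → ( S )]
()((S))SS ⇒ ()(())SS   [S → epsilon]
()(())SS ⇒ ()(())S   [S → epsilon]
()(())S ⇒ ()(())   [S → epsilon]

S ⇒ SS ⇒ SSS ⇒ (S)SS ⇒ ()SS ⇒ ()SSS ⇒ ()(S)SS ⇒ ()((S))SS ⇒ ()(())SS ⇒ ()(())S ⇒ ()(())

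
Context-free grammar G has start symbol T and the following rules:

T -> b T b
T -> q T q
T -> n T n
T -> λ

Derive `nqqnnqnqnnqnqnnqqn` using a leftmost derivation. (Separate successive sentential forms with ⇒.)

T ⇒ nTn ⇒ nqTqn ⇒ nqqTqqn ⇒ nqqnTnqqn ⇒ nqqnnTnnqqn ⇒ nqqnnqTqnnqqn ⇒ nqqnnqnTnqnnqqn ⇒ nqqnnqnqTqnqnnqqn ⇒ nqqnnqnqnTnqnqnnqqn ⇒ nqqnnqnqnnqnqnnqqn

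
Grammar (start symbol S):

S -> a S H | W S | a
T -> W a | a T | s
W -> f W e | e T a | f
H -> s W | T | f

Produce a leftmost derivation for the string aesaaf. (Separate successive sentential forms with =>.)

S => aSH => aWSH => aeTaSH => aesaSH => aesaaH => aesaaf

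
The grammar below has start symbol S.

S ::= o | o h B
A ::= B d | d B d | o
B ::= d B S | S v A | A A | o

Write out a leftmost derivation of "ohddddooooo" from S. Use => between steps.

S => ohB   [S ::= o h B]
ohB => ohdBS   [B ::= d B S]
ohdBS => ohddBSS   [B ::= d B S]
ohddBSS => ohdddBSSS   [B ::= d B S]
ohdddBSSS => ohddddBSSSS   [B ::= d B S]
ohddddBSSSS => ohddddoSSSS   [B ::= o]
ohddddoSSSS => ohddddooSSS   [S ::= o]
ohddddooSSS => ohddddoooSS   [S ::= o]
ohddddoooSS => ohddddooooS   [S ::= o]
ohddddooooS => ohddddooooo   [S ::= o]

S=>ohB=>ohdBS=>ohddBSS=>ohdddBSSS=>ohddddBSSSS=>ohddddoSSSS=>ohddddooSSS=>ohddddoooSS=>ohddddooooS=>ohddddooooo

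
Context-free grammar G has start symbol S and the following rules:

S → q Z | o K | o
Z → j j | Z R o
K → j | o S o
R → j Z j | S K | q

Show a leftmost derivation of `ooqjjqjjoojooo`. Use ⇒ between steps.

S ⇒ oK   [S → o K]
oK ⇒ ooSo   [K → o S o]
ooSo ⇒ ooqZo   [S → q Z]
ooqZo ⇒ ooqZRoo   [Z → Z R o]
ooqZRoo ⇒ ooqjjRoo   [Z → j j]
ooqjjRoo ⇒ ooqjjSKoo   [R → S K]
ooqjjSKoo ⇒ ooqjjqZKoo   [S → q Z]
ooqjjqZKoo ⇒ ooqjjqjjKoo   [Z → j j]
ooqjjqjjKoo ⇒ ooqjjqjjoSooo   [K → o S o]
ooqjjqjjoSooo ⇒ ooqjjqjjooKooo   [S → o K]
ooqjjqjjooKooo ⇒ ooqjjqjjoojooo   [K → j]

S ⇒ oK ⇒ ooSo ⇒ ooqZo ⇒ ooqZRoo ⇒ ooqjjRoo ⇒ ooqjjSKoo ⇒ ooqjjqZKoo ⇒ ooqjjqjjKoo ⇒ ooqjjqjjoSooo ⇒ ooqjjqjjooKooo ⇒ ooqjjqjjoojooo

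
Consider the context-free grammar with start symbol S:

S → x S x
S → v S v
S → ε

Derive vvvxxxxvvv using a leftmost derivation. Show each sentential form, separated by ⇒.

S⇒vSv⇒vvSvv⇒vvvSvvv⇒vvvxSxvvv⇒vvvxxSxxvvv⇒vvvxxxxvvv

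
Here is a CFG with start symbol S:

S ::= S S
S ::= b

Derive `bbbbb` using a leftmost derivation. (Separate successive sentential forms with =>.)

S => SS   [S ::= S S]
SS => SSS   [S ::= S S]
SSS => SSSS   [S ::= S S]
SSSS => SSSSS   [S ::= S S]
SSSSS => bSSSS   [S ::= b]
bSSSS => bbSSS   [S ::= b]
bbSSS => bbbSS   [S ::= b]
bbbSS => bbbbS   [S ::= b]
bbbbS => bbbbb   [S ::= b]

S=>SS=>SSS=>SSSS=>SSSSS=>bSSSS=>bbSSS=>bbbSS=>bbbbS=>bbbbb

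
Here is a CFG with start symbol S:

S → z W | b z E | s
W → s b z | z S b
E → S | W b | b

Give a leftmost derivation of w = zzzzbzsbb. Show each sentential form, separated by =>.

S => zW => zzSb => zzzWb => zzzzSbb => zzzzbzEbb => zzzzbzSbb => zzzzbzsbb

S => zW   [S → z W]
zW => zzSb   [W → z S b]
zzSb => zzzWb   [S → z W]
zzzWb => zzzzSbb   [W → z S b]
zzzzSbb => zzzzbzEbb   [S → b z E]
zzzzbzEbb => zzzzbzSbb   [E → S]
zzzzbzSbb => zzzzbzsbb   [S → s]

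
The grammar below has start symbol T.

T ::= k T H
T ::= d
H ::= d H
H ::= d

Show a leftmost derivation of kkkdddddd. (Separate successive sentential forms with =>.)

T => kTH   [T ::= k T H]
kTH => kkTHH   [T ::= k T H]
kkTHH => kkkTHHH   [T ::= k T H]
kkkTHHH => kkkdHHH   [T ::= d]
kkkdHHH => kkkddHHH   [H ::= d H]
kkkddHHH => kkkdddHHH   [H ::= d H]
kkkdddHHH => kkkddddHH   [H ::= d]
kkkddddHH => kkkdddddH   [H ::= d]
kkkdddddH => kkkdddddd   [H ::= d]

T => kTH => kkTHH => kkkTHHH => kkkdHHH => kkkddHHH => kkkdddHHH => kkkddddHH => kkkdddddH => kkkdddddd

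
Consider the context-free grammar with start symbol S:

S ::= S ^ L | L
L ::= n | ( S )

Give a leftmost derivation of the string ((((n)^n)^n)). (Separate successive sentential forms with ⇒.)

S⇒L⇒(S)⇒(L)⇒((S))⇒((S^L))⇒((L^L))⇒(((S)^L))⇒(((S^L)^L))⇒(((L^L)^L))⇒((((S)^L)^L))⇒((((L)^L)^L))⇒((((n)^L)^L))⇒((((n)^n)^L))⇒((((n)^n)^n))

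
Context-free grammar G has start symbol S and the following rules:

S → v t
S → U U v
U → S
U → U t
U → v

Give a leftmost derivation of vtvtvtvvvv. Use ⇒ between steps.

S ⇒ UUv   [S → U U v]
UUv ⇒ UtUv   [U → U t]
UtUv ⇒ vtUv   [U → v]
vtUv ⇒ vtSv   [U → S]
vtSv ⇒ vtUUvv   [S → U U v]
vtUUvv ⇒ vtSUvv   [U → S]
vtSUvv ⇒ vtUUvUvv   [S → U U v]
vtUUvUvv ⇒ vtUtUvUvv   [U → U t]
vtUtUvUvv ⇒ vtvtUvUvv   [U → v]
vtvtUvUvv ⇒ vtvtSvUvv   [U → S]
vtvtSvUvv ⇒ vtvtvtvUvv   [S → v t]
vtvtvtvUvv ⇒ vtvtvtvvvv   [U → v]

S⇒UUv⇒UtUv⇒vtUv⇒vtSv⇒vtUUvv⇒vtSUvv⇒vtUUvUvv⇒vtUtUvUvv⇒vtvtUvUvv⇒vtvtSvUvv⇒vtvtvtvUvv⇒vtvtvtvvvv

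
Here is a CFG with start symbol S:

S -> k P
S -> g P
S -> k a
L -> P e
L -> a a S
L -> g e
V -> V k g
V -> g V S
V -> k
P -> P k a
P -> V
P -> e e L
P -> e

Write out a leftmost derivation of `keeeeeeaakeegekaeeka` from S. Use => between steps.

S => kP => kPka => keeLka => keePeka => keeeeLeka => keeeePeeka => keeeePkaeeka => keeeeeeLkaeeka => keeeeeeaaSkaeeka => keeeeeeaakPkaeeka => keeeeeeaakeeLkaeeka => keeeeeeaakeegekaeeka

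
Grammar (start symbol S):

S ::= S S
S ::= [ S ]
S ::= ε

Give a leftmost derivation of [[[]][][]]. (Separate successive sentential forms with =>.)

S=>SS=>[S]S=>[SS]S=>[SSS]S=>[SSSS]S=>[[S]SSS]S=>[[[S]]SSS]S=>[[[]]SSS]S=>[[[]][S]SS]S=>[[[]][]SS]S=>[[[]][][S]S]S=>[[[]][][]S]S=>[[[]][][]]S=>[[[]][][]]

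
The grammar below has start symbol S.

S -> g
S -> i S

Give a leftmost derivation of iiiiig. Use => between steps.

S => iS => iiS => iiiS => iiiiS => iiiiiS => iiiiig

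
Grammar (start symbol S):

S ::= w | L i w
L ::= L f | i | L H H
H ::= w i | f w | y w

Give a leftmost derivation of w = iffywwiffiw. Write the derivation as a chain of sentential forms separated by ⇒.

S ⇒ Liw ⇒ Lfiw ⇒ Lffiw ⇒ LHHffiw ⇒ LfHHffiw ⇒ LffHHffiw ⇒ iffHHffiw ⇒ iffywHffiw ⇒ iffywwiffiw

S ⇒ Liw   [S ::= L i w]
Liw ⇒ Lfiw   [L ::= L f]
Lfiw ⇒ Lffiw   [L ::= L f]
Lffiw ⇒ LHHffiw   [L ::= L H H]
LHHffiw ⇒ LfHHffiw   [L ::= L f]
LfHHffiw ⇒ LffHHffiw   [L ::= L f]
LffHHffiw ⇒ iffHHffiw   [L ::= i]
iffHHffiw ⇒ iffywHffiw   [H ::= y w]
iffywHffiw ⇒ iffywwiffiw   [H ::= w i]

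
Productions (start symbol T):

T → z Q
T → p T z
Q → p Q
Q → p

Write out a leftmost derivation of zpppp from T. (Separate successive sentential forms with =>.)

T => zQ => zpQ => zppQ => zpppQ => zpppp

T => zQ   [T → z Q]
zQ => zpQ   [Q → p Q]
zpQ => zppQ   [Q → p Q]
zppQ => zpppQ   [Q → p Q]
zpppQ => zpppp   [Q → p]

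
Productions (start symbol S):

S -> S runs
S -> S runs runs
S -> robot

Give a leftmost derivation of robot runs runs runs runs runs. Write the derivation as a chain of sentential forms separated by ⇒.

S ⇒ S runs runs ⇒ S runs runs runs runs ⇒ S runs runs runs runs runs ⇒ robot runs runs runs runs runs

S ⇒ S runs runs   [S -> S runs runs]
S runs runs ⇒ S runs runs runs runs   [S -> S runs runs]
S runs runs runs runs ⇒ S runs runs runs runs runs   [S -> S runs]
S runs runs runs runs runs ⇒ robot runs runs runs runs runs   [S -> robot]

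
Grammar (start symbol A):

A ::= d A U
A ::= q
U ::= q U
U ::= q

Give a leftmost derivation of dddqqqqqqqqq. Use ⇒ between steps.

A ⇒ dAU ⇒ ddAUU ⇒ dddAUUU ⇒ dddqUUU ⇒ dddqqUUU ⇒ dddqqqUUU ⇒ dddqqqqUU ⇒ dddqqqqqUU ⇒ dddqqqqqqUU ⇒ dddqqqqqqqUU ⇒ dddqqqqqqqqU ⇒ dddqqqqqqqqq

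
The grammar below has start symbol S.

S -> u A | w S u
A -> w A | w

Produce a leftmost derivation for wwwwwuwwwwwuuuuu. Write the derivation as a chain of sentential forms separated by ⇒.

S ⇒ wSu   [S -> w S u]
wSu ⇒ wwSuu   [S -> w S u]
wwSuu ⇒ wwwSuuu   [S -> w S u]
wwwSuuu ⇒ wwwwSuuuu   [S -> w S u]
wwwwSuuuu ⇒ wwwwwSuuuuu   [S -> w S u]
wwwwwSuuuuu ⇒ wwwwwuAuuuuu   [S -> u A]
wwwwwuAuuuuu ⇒ wwwwwuwAuuuuu   [A -> w A]
wwwwwuwAuuuuu ⇒ wwwwwuwwAuuuuu   [A -> w A]
wwwwwuwwAuuuuu ⇒ wwwwwuwwwAuuuuu   [A -> w A]
wwwwwuwwwAuuuuu ⇒ wwwwwuwwwwAuuuuu   [A -> w A]
wwwwwuwwwwAuuuuu ⇒ wwwwwuwwwwwuuuuu   [A -> w]

S ⇒ wSu ⇒ wwSuu ⇒ wwwSuuu ⇒ wwwwSuuuu ⇒ wwwwwSuuuuu ⇒ wwwwwuAuuuuu ⇒ wwwwwuwAuuuuu ⇒ wwwwwuwwAuuuuu ⇒ wwwwwuwwwAuuuuu ⇒ wwwwwuwwwwAuuuuu ⇒ wwwwwuwwwwwuuuuu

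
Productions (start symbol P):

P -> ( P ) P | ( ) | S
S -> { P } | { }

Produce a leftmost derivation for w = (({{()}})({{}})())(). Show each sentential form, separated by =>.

P => (P)P => ((P)P)P => ((S)P)P => (({P})P)P => (({S})P)P => (({{P}})P)P => (({{()}})P)P => (({{()}})(P)P)P => (({{()}})(S)P)P => (({{()}})({P})P)P => (({{()}})({S})P)P => (({{()}})({{}})P)P => (({{()}})({{}})())P => (({{()}})({{}})())()

P => (P)P   [P -> ( P ) P]
(P)P => ((P)P)P   [P -> ( P ) P]
((P)P)P => ((S)P)P   [P -> S]
((S)P)P => (({P})P)P   [S -> { P }]
(({P})P)P => (({S})P)P   [P -> S]
(({S})P)P => (({{P}})P)P   [S -> { P }]
(({{P}})P)P => (({{()}})P)P   [P -> ( )]
(({{()}})P)P => (({{()}})(P)P)P   [P -> ( P ) P]
(({{()}})(P)P)P => (({{()}})(S)P)P   [P -> S]
(({{()}})(S)P)P => (({{()}})({P})P)P   [S -> { P }]
(({{()}})({P})P)P => (({{()}})({S})P)P   [P -> S]
(({{()}})({S})P)P => (({{()}})({{}})P)P   [S -> { }]
(({{()}})({{}})P)P => (({{()}})({{}})())P   [P -> ( )]
(({{()}})({{}})())P => (({{()}})({{}})())()   [P -> ( )]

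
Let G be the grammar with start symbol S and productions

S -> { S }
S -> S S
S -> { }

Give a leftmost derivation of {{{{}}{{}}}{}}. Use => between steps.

S => {S} => {SS} => {{S}S} => {{SS}S} => {{{S}S}S} => {{{{}}S}S} => {{{{}}{S}}S} => {{{{}}{{}}}S} => {{{{}}{{}}}{}}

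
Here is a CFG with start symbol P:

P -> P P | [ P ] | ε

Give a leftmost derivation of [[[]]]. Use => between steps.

P => PP => PPP => PPPP => PPPPP => [P]PPPP => [[P]]PPPP => [[[P]]]PPPP => [[[]]]PPPP => [[[]]]PPP => [[[]]]PP => [[[]]]P => [[[]]]

P => PP   [P -> P P]
PP => PPP   [P -> P P]
PPP => PPPP   [P -> P P]
PPPP => PPPPP   [P -> P P]
PPPPP => [P]PPPP   [P -> [ P ]]
[P]PPPP => [[P]]PPPP   [P -> [ P ]]
[[P]]PPPP => [[[P]]]PPPP   [P -> [ P ]]
[[[P]]]PPPP => [[[]]]PPPP   [P -> ε]
[[[]]]PPPP => [[[]]]PPP   [P -> ε]
[[[]]]PPP => [[[]]]PP   [P -> ε]
[[[]]]PP => [[[]]]P   [P -> ε]
[[[]]]P => [[[]]]   [P -> ε]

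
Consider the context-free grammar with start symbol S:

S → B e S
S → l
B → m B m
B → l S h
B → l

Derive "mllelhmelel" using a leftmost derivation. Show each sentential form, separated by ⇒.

S ⇒ BeS ⇒ mBmeS ⇒ mlShmeS ⇒ mlBeShmeS ⇒ mlleShmeS ⇒ mllelhmeS ⇒ mllelhmeBeS ⇒ mllelhmeleS ⇒ mllelhmelel

S ⇒ BeS   [S → B e S]
BeS ⇒ mBmeS   [B → m B m]
mBmeS ⇒ mlShmeS   [B → l S h]
mlShmeS ⇒ mlBeShmeS   [S → B e S]
mlBeShmeS ⇒ mlleShmeS   [B → l]
mlleShmeS ⇒ mllelhmeS   [S → l]
mllelhmeS ⇒ mllelhmeBeS   [S → B e S]
mllelhmeBeS ⇒ mllelhmeleS   [B → l]
mllelhmeleS ⇒ mllelhmelel   [S → l]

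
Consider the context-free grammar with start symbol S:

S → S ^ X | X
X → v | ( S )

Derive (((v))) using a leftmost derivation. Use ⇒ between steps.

S ⇒ X ⇒ (S) ⇒ (X) ⇒ ((S)) ⇒ ((X)) ⇒ (((S))) ⇒ (((X))) ⇒ (((v)))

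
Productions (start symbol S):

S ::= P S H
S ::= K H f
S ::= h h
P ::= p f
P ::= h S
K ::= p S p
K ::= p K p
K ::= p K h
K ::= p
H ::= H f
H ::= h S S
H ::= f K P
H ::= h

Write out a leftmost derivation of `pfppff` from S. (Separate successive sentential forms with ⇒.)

S ⇒ KHf ⇒ pHf ⇒ pfKPf ⇒ pfpPf ⇒ pfppff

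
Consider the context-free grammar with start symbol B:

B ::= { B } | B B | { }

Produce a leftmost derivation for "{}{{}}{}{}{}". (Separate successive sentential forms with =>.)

B => BB   [B ::= B B]
BB => BBB   [B ::= B B]
BBB => {}BB   [B ::= { }]
{}BB => {}BBB   [B ::= B B]
{}BBB => {}BBBB   [B ::= B B]
{}BBBB => {}{B}BBB   [B ::= { B }]
{}{B}BBB => {}{{}}BBB   [B ::= { }]
{}{{}}BBB => {}{{}}{}BB   [B ::= { }]
{}{{}}{}BB => {}{{}}{}{}B   [B ::= { }]
{}{{}}{}{}B => {}{{}}{}{}{}   [B ::= { }]

B => BB => BBB => {}BB => {}BBB => {}BBBB => {}{B}BBB => {}{{}}BBB => {}{{}}{}BB => {}{{}}{}{}B => {}{{}}{}{}{}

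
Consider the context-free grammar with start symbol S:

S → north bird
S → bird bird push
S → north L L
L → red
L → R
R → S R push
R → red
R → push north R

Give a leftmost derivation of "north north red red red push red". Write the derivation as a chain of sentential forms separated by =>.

S => north L L => north R L => north S R push L => north north L L R push L => north north R L R push L => north north red L R push L => north north red red R push L => north north red red red push L => north north red red red push red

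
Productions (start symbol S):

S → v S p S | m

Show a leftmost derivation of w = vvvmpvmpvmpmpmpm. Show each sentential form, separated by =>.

S => vSpS   [S → v S p S]
vSpS => vvSpSpS   [S → v S p S]
vvSpSpS => vvvSpSpSpS   [S → v S p S]
vvvSpSpSpS => vvvmpSpSpS   [S → m]
vvvmpSpSpS => vvvmpvSpSpSpS   [S → v S p S]
vvvmpvSpSpSpS => vvvmpvmpSpSpS   [S → m]
vvvmpvmpSpSpS => vvvmpvmpvSpSpSpS   [S → v S p S]
vvvmpvmpvSpSpSpS => vvvmpvmpvmpSpSpS   [S → m]
vvvmpvmpvmpSpSpS => vvvmpvmpvmpmpSpS   [S → m]
vvvmpvmpvmpmpSpS => vvvmpvmpvmpmpmpS   [S → m]
vvvmpvmpvmpmpmpS => vvvmpvmpvmpmpmpm   [S → m]

S=>vSpS=>vvSpSpS=>vvvSpSpSpS=>vvvmpSpSpS=>vvvmpvSpSpSpS=>vvvmpvmpSpSpS=>vvvmpvmpvSpSpSpS=>vvvmpvmpvmpSpSpS=>vvvmpvmpvmpmpSpS=>vvvmpvmpvmpmpmpS=>vvvmpvmpvmpmpmpm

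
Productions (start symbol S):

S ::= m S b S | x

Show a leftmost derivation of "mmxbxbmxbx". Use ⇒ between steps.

S ⇒ mSbS   [S ::= m S b S]
mSbS ⇒ mmSbSbS   [S ::= m S b S]
mmSbSbS ⇒ mmxbSbS   [S ::= x]
mmxbSbS ⇒ mmxbxbS   [S ::= x]
mmxbxbS ⇒ mmxbxbmSbS   [S ::= m S b S]
mmxbxbmSbS ⇒ mmxbxbmxbS   [S ::= x]
mmxbxbmxbS ⇒ mmxbxbmxbx   [S ::= x]

S ⇒ mSbS ⇒ mmSbSbS ⇒ mmxbSbS ⇒ mmxbxbS ⇒ mmxbxbmSbS ⇒ mmxbxbmxbS ⇒ mmxbxbmxbx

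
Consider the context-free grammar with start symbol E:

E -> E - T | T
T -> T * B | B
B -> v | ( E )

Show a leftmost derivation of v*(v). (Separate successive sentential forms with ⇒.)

E ⇒ T   [E -> T]
T ⇒ T*B   [T -> T * B]
T*B ⇒ B*B   [T -> B]
B*B ⇒ v*B   [B -> v]
v*B ⇒ v*(E)   [B -> ( E )]
v*(E) ⇒ v*(T)   [E -> T]
v*(T) ⇒ v*(B)   [T -> B]
v*(B) ⇒ v*(v)   [B -> v]

E⇒T⇒T*B⇒B*B⇒v*B⇒v*(E)⇒v*(T)⇒v*(B)⇒v*(v)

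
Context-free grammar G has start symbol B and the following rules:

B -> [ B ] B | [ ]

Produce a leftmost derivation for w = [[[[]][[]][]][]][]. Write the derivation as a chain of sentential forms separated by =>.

B => [B]B   [B -> [ B ] B]
[B]B => [[B]B]B   [B -> [ B ] B]
[[B]B]B => [[[B]B]B]B   [B -> [ B ] B]
[[[B]B]B]B => [[[[]]B]B]B   [B -> [ ]]
[[[[]]B]B]B => [[[[]][B]B]B]B   [B -> [ B ] B]
[[[[]][B]B]B]B => [[[[]][[]]B]B]B   [B -> [ ]]
[[[[]][[]]B]B]B => [[[[]][[]][]]B]B   [B -> [ ]]
[[[[]][[]][]]B]B => [[[[]][[]][]][]]B   [B -> [ ]]
[[[[]][[]][]][]]B => [[[[]][[]][]][]][]   [B -> [ ]]

B => [B]B => [[B]B]B => [[[B]B]B]B => [[[[]]B]B]B => [[[[]][B]B]B]B => [[[[]][[]]B]B]B => [[[[]][[]][]]B]B => [[[[]][[]][]][]]B => [[[[]][[]][]][]][]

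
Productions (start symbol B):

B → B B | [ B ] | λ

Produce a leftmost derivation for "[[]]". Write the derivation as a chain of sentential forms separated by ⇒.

B ⇒ BB   [B → B B]
BB ⇒ BBB   [B → B B]
BBB ⇒ [B]BB   [B → [ B ]]
[B]BB ⇒ [BB]BB   [B → B B]
[BB]BB ⇒ [[B]B]BB   [B → [ B ]]
[[B]B]BB ⇒ [[]B]BB   [B → λ]
[[]B]BB ⇒ [[]]BB   [B → λ]
[[]]BB ⇒ [[]]B   [B → λ]
[[]]B ⇒ [[]]   [B → λ]

B ⇒ BB ⇒ BBB ⇒ [B]BB ⇒ [BB]BB ⇒ [[B]B]BB ⇒ [[]B]BB ⇒ [[]]BB ⇒ [[]]B ⇒ [[]]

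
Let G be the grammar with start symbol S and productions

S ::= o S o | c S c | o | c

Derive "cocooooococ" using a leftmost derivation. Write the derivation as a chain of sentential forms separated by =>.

S=>cSc=>coSoc=>cocScoc=>cocoSococ=>cocooSoococ=>cocooooococ

S => cSc   [S ::= c S c]
cSc => coSoc   [S ::= o S o]
coSoc => cocScoc   [S ::= c S c]
cocScoc => cocoSococ   [S ::= o S o]
cocoSococ => cocooSoococ   [S ::= o S o]
cocooSoococ => cocooooococ   [S ::= o]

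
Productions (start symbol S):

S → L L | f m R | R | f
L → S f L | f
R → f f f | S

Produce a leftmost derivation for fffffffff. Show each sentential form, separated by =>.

S=>LL=>fL=>fSfL=>fLLfL=>fSfLLfL=>fRfLLfL=>fffffLLfL=>ffffffLfL=>ffffffffL=>fffffffff

S => LL   [S → L L]
LL => fL   [L → f]
fL => fSfL   [L → S f L]
fSfL => fLLfL   [S → L L]
fLLfL => fSfLLfL   [L → S f L]
fSfLLfL => fRfLLfL   [S → R]
fRfLLfL => fffffLLfL   [R → f f f]
fffffLLfL => ffffffLfL   [L → f]
ffffffLfL => ffffffffL   [L → f]
ffffffffL => fffffffff   [L → f]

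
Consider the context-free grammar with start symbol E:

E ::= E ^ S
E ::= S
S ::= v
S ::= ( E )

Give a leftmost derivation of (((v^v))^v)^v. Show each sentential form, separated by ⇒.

E ⇒ E^S ⇒ S^S ⇒ (E)^S ⇒ (E^S)^S ⇒ (S^S)^S ⇒ ((E)^S)^S ⇒ ((S)^S)^S ⇒ (((E))^S)^S ⇒ (((E^S))^S)^S ⇒ (((S^S))^S)^S ⇒ (((v^S))^S)^S ⇒ (((v^v))^S)^S ⇒ (((v^v))^v)^S ⇒ (((v^v))^v)^v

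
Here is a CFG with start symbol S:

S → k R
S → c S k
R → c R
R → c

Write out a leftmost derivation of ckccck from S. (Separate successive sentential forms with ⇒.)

S ⇒ cSk ⇒ ckRk ⇒ ckcRk ⇒ ckccRk ⇒ ckccck

S ⇒ cSk   [S → c S k]
cSk ⇒ ckRk   [S → k R]
ckRk ⇒ ckcRk   [R → c R]
ckcRk ⇒ ckccRk   [R → c R]
ckccRk ⇒ ckccck   [R → c]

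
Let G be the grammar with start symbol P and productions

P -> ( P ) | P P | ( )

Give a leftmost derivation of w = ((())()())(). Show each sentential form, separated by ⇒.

P⇒PP⇒(P)P⇒(PP)P⇒(PPP)P⇒((P)PP)P⇒((())PP)P⇒((())()P)P⇒((())()())P⇒((())()())()

P ⇒ PP   [P -> P P]
PP ⇒ (P)P   [P -> ( P )]
(P)P ⇒ (PP)P   [P -> P P]
(PP)P ⇒ (PPP)P   [P -> P P]
(PPP)P ⇒ ((P)PP)P   [P -> ( P )]
((P)PP)P ⇒ ((())PP)P   [P -> ( )]
((())PP)P ⇒ ((())()P)P   [P -> ( )]
((())()P)P ⇒ ((())()())P   [P -> ( )]
((())()())P ⇒ ((())()())()   [P -> ( )]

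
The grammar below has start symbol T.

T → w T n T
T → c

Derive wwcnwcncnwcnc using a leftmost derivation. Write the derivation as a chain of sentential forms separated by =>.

T => wTnT   [T → w T n T]
wTnT => wwTnTnT   [T → w T n T]
wwTnTnT => wwcnTnT   [T → c]
wwcnTnT => wwcnwTnTnT   [T → w T n T]
wwcnwTnTnT => wwcnwcnTnT   [T → c]
wwcnwcnTnT => wwcnwcncnT   [T → c]
wwcnwcncnT => wwcnwcncnwTnT   [T → w T n T]
wwcnwcncnwTnT => wwcnwcncnwcnT   [T → c]
wwcnwcncnwcnT => wwcnwcncnwcnc   [T → c]

T=>wTnT=>wwTnTnT=>wwcnTnT=>wwcnwTnTnT=>wwcnwcnTnT=>wwcnwcncnT=>wwcnwcncnwTnT=>wwcnwcncnwcnT=>wwcnwcncnwcnc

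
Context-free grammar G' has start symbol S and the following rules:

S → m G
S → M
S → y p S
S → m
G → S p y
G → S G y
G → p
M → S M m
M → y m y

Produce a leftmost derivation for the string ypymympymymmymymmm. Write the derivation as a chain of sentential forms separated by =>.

S => ypS => ypM => ypSMm => ypMMm => ypymyMm => ypymySMmm => ypymyMMmm => ypymySMmMmm => ypymymGMmMmm => ypymympMmMmm => ypymympymymMmm => ypymympymymSMmmm => ypymympymymmMmmm => ypymympymymmymymmm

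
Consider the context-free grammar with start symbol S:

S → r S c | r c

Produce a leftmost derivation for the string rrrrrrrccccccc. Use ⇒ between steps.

S ⇒ rSc ⇒ rrScc ⇒ rrrSccc ⇒ rrrrScccc ⇒ rrrrrSccccc ⇒ rrrrrrScccccc ⇒ rrrrrrrccccccc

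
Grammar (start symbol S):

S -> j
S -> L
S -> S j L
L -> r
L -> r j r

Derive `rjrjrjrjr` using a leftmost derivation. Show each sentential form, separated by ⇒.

S ⇒ SjL ⇒ SjLjL ⇒ LjLjL ⇒ rjrjLjL ⇒ rjrjrjL ⇒ rjrjrjrjr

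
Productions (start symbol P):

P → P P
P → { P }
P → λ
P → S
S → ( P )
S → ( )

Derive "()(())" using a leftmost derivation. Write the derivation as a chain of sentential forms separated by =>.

P => PP   [P → P P]
PP => SP   [P → S]
SP => ()P   [S → ( )]
()P => ()PP   [P → P P]
()PP => ()SP   [P → S]
()SP => ()(P)P   [S → ( P )]
()(P)P => ()(PP)P   [P → P P]
()(PP)P => ()(SP)P   [P → S]
()(SP)P => ()((P)P)P   [S → ( P )]
()((P)P)P => ()(()P)P   [P → λ]
()(()P)P => ()(())P   [P → λ]
()(())P => ()(())   [P → λ]

P => PP => SP => ()P => ()PP => ()SP => ()(P)P => ()(PP)P => ()(SP)P => ()((P)P)P => ()(()P)P => ()(())P => ()(())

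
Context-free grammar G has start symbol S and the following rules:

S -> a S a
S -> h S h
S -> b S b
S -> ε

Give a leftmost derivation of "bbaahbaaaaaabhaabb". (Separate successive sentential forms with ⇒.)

S ⇒ bSb   [S -> b S b]
bSb ⇒ bbSbb   [S -> b S b]
bbSbb ⇒ bbaSabb   [S -> a S a]
bbaSabb ⇒ bbaaSaabb   [S -> a S a]
bbaaSaabb ⇒ bbaahShaabb   [S -> h S h]
bbaahShaabb ⇒ bbaahbSbhaabb   [S -> b S b]
bbaahbSbhaabb ⇒ bbaahbaSabhaabb   [S -> a S a]
bbaahbaSabhaabb ⇒ bbaahbaaSaabhaabb   [S -> a S a]
bbaahbaaSaabhaabb ⇒ bbaahbaaaSaaabhaabb   [S -> a S a]
bbaahbaaaSaaabhaabb ⇒ bbaahbaaaaaabhaabb   [S -> ε]

S ⇒ bSb ⇒ bbSbb ⇒ bbaSabb ⇒ bbaaSaabb ⇒ bbaahShaabb ⇒ bbaahbSbhaabb ⇒ bbaahbaSabhaabb ⇒ bbaahbaaSaabhaabb ⇒ bbaahbaaaSaaabhaabb ⇒ bbaahbaaaaaabhaabb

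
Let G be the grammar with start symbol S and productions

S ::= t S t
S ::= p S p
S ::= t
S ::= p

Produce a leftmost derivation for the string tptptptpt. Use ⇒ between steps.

S ⇒ tSt   [S ::= t S t]
tSt ⇒ tpSpt   [S ::= p S p]
tpSpt ⇒ tptStpt   [S ::= t S t]
tptStpt ⇒ tptpSptpt   [S ::= p S p]
tptpSptpt ⇒ tptptptpt   [S ::= t]

S ⇒ tSt ⇒ tpSpt ⇒ tptStpt ⇒ tptpSptpt ⇒ tptptptpt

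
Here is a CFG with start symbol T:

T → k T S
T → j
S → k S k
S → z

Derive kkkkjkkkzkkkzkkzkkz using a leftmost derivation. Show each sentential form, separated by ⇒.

T ⇒ kTS ⇒ kkTSS ⇒ kkkTSSS ⇒ kkkkTSSSS ⇒ kkkkjSSSS ⇒ kkkkjkSkSSS ⇒ kkkkjkkSkkSSS ⇒ kkkkjkkkSkkkSSS ⇒ kkkkjkkkzkkkSSS ⇒ kkkkjkkkzkkkzSS ⇒ kkkkjkkkzkkkzkSkS ⇒ kkkkjkkkzkkkzkkSkkS ⇒ kkkkjkkkzkkkzkkzkkS ⇒ kkkkjkkkzkkkzkkzkkz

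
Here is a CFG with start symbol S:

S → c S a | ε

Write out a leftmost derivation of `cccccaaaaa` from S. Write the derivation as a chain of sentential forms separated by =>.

S => cSa   [S → c S a]
cSa => ccSaa   [S → c S a]
ccSaa => cccSaaa   [S → c S a]
cccSaaa => ccccSaaaa   [S → c S a]
ccccSaaaa => cccccSaaaaa   [S → c S a]
cccccSaaaaa => cccccaaaaa   [S → ε]

S => cSa => ccSaa => cccSaaa => ccccSaaaa => cccccSaaaaa => cccccaaaaa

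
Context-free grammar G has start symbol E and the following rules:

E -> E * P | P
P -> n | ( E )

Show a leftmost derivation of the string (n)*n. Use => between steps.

E => E*P   [E -> E * P]
E*P => P*P   [E -> P]
P*P => (E)*P   [P -> ( E )]
(E)*P => (P)*P   [E -> P]
(P)*P => (n)*P   [P -> n]
(n)*P => (n)*n   [P -> n]

E => E*P => P*P => (E)*P => (P)*P => (n)*P => (n)*n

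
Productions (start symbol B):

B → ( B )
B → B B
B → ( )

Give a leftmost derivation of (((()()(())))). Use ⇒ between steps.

B⇒(B)⇒((B))⇒(((B)))⇒(((BB)))⇒(((()B)))⇒(((()BB)))⇒(((()()B)))⇒(((()()(B))))⇒(((()()(()))))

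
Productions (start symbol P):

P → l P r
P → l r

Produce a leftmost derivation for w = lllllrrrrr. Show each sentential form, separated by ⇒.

P ⇒ lPr ⇒ llPrr ⇒ lllPrrr ⇒ llllPrrrr ⇒ lllllrrrrr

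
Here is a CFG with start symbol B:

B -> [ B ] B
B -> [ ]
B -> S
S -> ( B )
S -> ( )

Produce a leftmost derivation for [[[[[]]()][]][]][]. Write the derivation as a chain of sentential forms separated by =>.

B => [B]B   [B -> [ B ] B]
[B]B => [[B]B]B   [B -> [ B ] B]
[[B]B]B => [[[B]B]B]B   [B -> [ B ] B]
[[[B]B]B]B => [[[[B]B]B]B]B   [B -> [ B ] B]
[[[[B]B]B]B]B => [[[[[]]B]B]B]B   [B -> [ ]]
[[[[[]]B]B]B]B => [[[[[]]S]B]B]B   [B -> S]
[[[[[]]S]B]B]B => [[[[[]]()]B]B]B   [S -> ( )]
[[[[[]]()]B]B]B => [[[[[]]()][]]B]B   [B -> [ ]]
[[[[[]]()][]]B]B => [[[[[]]()][]][]]B   [B -> [ ]]
[[[[[]]()][]][]]B => [[[[[]]()][]][]][]   [B -> [ ]]

B => [B]B => [[B]B]B => [[[B]B]B]B => [[[[B]B]B]B]B => [[[[[]]B]B]B]B => [[[[[]]S]B]B]B => [[[[[]]()]B]B]B => [[[[[]]()][]]B]B => [[[[[]]()][]][]]B => [[[[[]]()][]][]][]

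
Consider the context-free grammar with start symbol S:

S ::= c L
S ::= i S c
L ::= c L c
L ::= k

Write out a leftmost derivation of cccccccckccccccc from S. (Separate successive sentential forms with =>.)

S => cL   [S ::= c L]
cL => ccLc   [L ::= c L c]
ccLc => cccLcc   [L ::= c L c]
cccLcc => ccccLccc   [L ::= c L c]
ccccLccc => cccccLcccc   [L ::= c L c]
cccccLcccc => ccccccLccccc   [L ::= c L c]
ccccccLccccc => cccccccLcccccc   [L ::= c L c]
cccccccLcccccc => ccccccccLccccccc   [L ::= c L c]
ccccccccLccccccc => cccccccckccccccc   [L ::= k]

S => cL => ccLc => cccLcc => ccccLccc => cccccLcccc => ccccccLccccc => cccccccLcccccc => ccccccccLccccccc => cccccccckccccccc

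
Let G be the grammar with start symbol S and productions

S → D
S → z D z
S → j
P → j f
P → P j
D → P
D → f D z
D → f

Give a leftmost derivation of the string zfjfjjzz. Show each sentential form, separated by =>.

S => zDz => zfDzz => zfPzz => zfPjzz => zfPjjzz => zfjfjjzz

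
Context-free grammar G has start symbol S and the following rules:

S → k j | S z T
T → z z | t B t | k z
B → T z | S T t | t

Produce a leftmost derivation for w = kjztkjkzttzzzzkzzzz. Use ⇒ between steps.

S⇒SzT⇒SzTzT⇒SzTzTzT⇒SzTzTzTzT⇒kjzTzTzTzT⇒kjztBtzTzTzT⇒kjztSTttzTzTzT⇒kjztkjTttzTzTzT⇒kjztkjkzttzTzTzT⇒kjztkjkzttzzzzTzT⇒kjztkjkzttzzzzkzzT⇒kjztkjkzttzzzzkzzzz

S ⇒ SzT   [S → S z T]
SzT ⇒ SzTzT   [S → S z T]
SzTzT ⇒ SzTzTzT   [S → S z T]
SzTzTzT ⇒ SzTzTzTzT   [S → S z T]
SzTzTzTzT ⇒ kjzTzTzTzT   [S → k j]
kjzTzTzTzT ⇒ kjztBtzTzTzT   [T → t B t]
kjztBtzTzTzT ⇒ kjztSTttzTzTzT   [B → S T t]
kjztSTttzTzTzT ⇒ kjztkjTttzTzTzT   [S → k j]
kjztkjTttzTzTzT ⇒ kjztkjkzttzTzTzT   [T → k z]
kjztkjkzttzTzTzT ⇒ kjztkjkzttzzzzTzT   [T → z z]
kjztkjkzttzzzzTzT ⇒ kjztkjkzttzzzzkzzT   [T → k z]
kjztkjkzttzzzzkzzT ⇒ kjztkjkzttzzzzkzzzz   [T → z z]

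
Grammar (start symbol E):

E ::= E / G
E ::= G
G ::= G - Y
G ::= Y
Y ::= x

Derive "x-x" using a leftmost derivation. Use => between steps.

E => G   [E ::= G]
G => G-Y   [G ::= G - Y]
G-Y => Y-Y   [G ::= Y]
Y-Y => x-Y   [Y ::= x]
x-Y => x-x   [Y ::= x]

E => G => G-Y => Y-Y => x-Y => x-x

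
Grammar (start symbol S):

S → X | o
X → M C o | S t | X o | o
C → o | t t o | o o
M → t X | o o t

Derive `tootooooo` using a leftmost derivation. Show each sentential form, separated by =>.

S=>X=>MCo=>tXCo=>tMCoCo=>tootCoCo=>tootoooCo=>tootooooo

S => X   [S → X]
X => MCo   [X → M C o]
MCo => tXCo   [M → t X]
tXCo => tMCoCo   [X → M C o]
tMCoCo => tootCoCo   [M → o o t]
tootCoCo => tootoooCo   [C → o o]
tootoooCo => tootooooo   [C → o]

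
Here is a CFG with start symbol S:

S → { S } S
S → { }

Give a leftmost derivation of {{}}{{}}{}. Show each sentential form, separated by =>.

S => {S}S => {{}}S => {{}}{S}S => {{}}{{}}S => {{}}{{}}{}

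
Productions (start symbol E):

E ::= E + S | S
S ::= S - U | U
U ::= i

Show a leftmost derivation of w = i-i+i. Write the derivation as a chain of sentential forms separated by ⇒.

E ⇒ E+S   [E ::= E + S]
E+S ⇒ S+S   [E ::= S]
S+S ⇒ S-U+S   [S ::= S - U]
S-U+S ⇒ U-U+S   [S ::= U]
U-U+S ⇒ i-U+S   [U ::= i]
i-U+S ⇒ i-i+S   [U ::= i]
i-i+S ⇒ i-i+U   [S ::= U]
i-i+U ⇒ i-i+i   [U ::= i]

E⇒E+S⇒S+S⇒S-U+S⇒U-U+S⇒i-U+S⇒i-i+S⇒i-i+U⇒i-i+i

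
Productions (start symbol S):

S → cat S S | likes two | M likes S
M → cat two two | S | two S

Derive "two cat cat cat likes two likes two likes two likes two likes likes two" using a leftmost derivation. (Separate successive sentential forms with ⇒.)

S ⇒ M likes S ⇒ two S likes S ⇒ two cat S S likes S ⇒ two cat cat S S S likes S ⇒ two cat cat cat S S S S likes S ⇒ two cat cat cat likes two S S S likes S ⇒ two cat cat cat likes two likes two S S likes S ⇒ two cat cat cat likes two likes two likes two S likes S ⇒ two cat cat cat likes two likes two likes two likes two likes S ⇒ two cat cat cat likes two likes two likes two likes two likes likes two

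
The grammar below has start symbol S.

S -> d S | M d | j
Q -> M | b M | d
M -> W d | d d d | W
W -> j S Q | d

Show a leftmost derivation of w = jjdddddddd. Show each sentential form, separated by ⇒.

S⇒Md⇒Wd⇒jSQd⇒jMdQd⇒jWdQd⇒jjSQdQd⇒jjMdQdQd⇒jjddddQdQd⇒jjddddddQd⇒jjdddddddd

S ⇒ Md   [S -> M d]
Md ⇒ Wd   [M -> W]
Wd ⇒ jSQd   [W -> j S Q]
jSQd ⇒ jMdQd   [S -> M d]
jMdQd ⇒ jWdQd   [M -> W]
jWdQd ⇒ jjSQdQd   [W -> j S Q]
jjSQdQd ⇒ jjMdQdQd   [S -> M d]
jjMdQdQd ⇒ jjddddQdQd   [M -> d d d]
jjddddQdQd ⇒ jjddddddQd   [Q -> d]
jjddddddQd ⇒ jjdddddddd   [Q -> d]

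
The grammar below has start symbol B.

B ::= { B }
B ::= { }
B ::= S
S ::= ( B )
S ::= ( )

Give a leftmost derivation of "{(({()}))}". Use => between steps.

B => {B}   [B ::= { B }]
{B} => {S}   [B ::= S]
{S} => {(B)}   [S ::= ( B )]
{(B)} => {(S)}   [B ::= S]
{(S)} => {((B))}   [S ::= ( B )]
{((B))} => {(({B}))}   [B ::= { B }]
{(({B}))} => {(({S}))}   [B ::= S]
{(({S}))} => {(({()}))}   [S ::= ( )]

B => {B} => {S} => {(B)} => {(S)} => {((B))} => {(({B}))} => {(({S}))} => {(({()}))}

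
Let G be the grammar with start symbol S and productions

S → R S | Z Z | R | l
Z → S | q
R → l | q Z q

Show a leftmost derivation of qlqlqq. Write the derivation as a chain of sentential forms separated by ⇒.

S ⇒ ZZ ⇒ SZ ⇒ ZZZ ⇒ SZZ ⇒ RSZZ ⇒ qZqSZZ ⇒ qSqSZZ ⇒ qRqSZZ ⇒ qlqSZZ ⇒ qlqlZZ ⇒ qlqlqZ ⇒ qlqlqq

S ⇒ ZZ   [S → Z Z]
ZZ ⇒ SZ   [Z → S]
SZ ⇒ ZZZ   [S → Z Z]
ZZZ ⇒ SZZ   [Z → S]
SZZ ⇒ RSZZ   [S → R S]
RSZZ ⇒ qZqSZZ   [R → q Z q]
qZqSZZ ⇒ qSqSZZ   [Z → S]
qSqSZZ ⇒ qRqSZZ   [S → R]
qRqSZZ ⇒ qlqSZZ   [R → l]
qlqSZZ ⇒ qlqlZZ   [S → l]
qlqlZZ ⇒ qlqlqZ   [Z → q]
qlqlqZ ⇒ qlqlqq   [Z → q]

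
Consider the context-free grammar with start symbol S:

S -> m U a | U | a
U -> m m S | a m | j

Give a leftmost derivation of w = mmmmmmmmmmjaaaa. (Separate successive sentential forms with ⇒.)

S ⇒ mUa   [S -> m U a]
mUa ⇒ mmmSa   [U -> m m S]
mmmSa ⇒ mmmmUaa   [S -> m U a]
mmmmUaa ⇒ mmmmmmSaa   [U -> m m S]
mmmmmmSaa ⇒ mmmmmmmUaaa   [S -> m U a]
mmmmmmmUaaa ⇒ mmmmmmmmmSaaa   [U -> m m S]
mmmmmmmmmSaaa ⇒ mmmmmmmmmmUaaaa   [S -> m U a]
mmmmmmmmmmUaaaa ⇒ mmmmmmmmmmjaaaa   [U -> j]

S⇒mUa⇒mmmSa⇒mmmmUaa⇒mmmmmmSaa⇒mmmmmmmUaaa⇒mmmmmmmmmSaaa⇒mmmmmmmmmmUaaaa⇒mmmmmmmmmmjaaaa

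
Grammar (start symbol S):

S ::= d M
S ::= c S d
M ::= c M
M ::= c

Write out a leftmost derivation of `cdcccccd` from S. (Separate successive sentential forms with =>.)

S => cSd   [S ::= c S d]
cSd => cdMd   [S ::= d M]
cdMd => cdcMd   [M ::= c M]
cdcMd => cdccMd   [M ::= c M]
cdccMd => cdcccMd   [M ::= c M]
cdcccMd => cdccccMd   [M ::= c M]
cdccccMd => cdcccccd   [M ::= c]

S => cSd => cdMd => cdcMd => cdccMd => cdcccMd => cdccccMd => cdcccccd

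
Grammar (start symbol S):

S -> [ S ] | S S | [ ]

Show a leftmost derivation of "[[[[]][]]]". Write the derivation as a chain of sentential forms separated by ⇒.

S ⇒ [S]   [S -> [ S ]]
[S] ⇒ [[S]]   [S -> [ S ]]
[[S]] ⇒ [[SS]]   [S -> S S]
[[SS]] ⇒ [[[S]S]]   [S -> [ S ]]
[[[S]S]] ⇒ [[[[]]S]]   [S -> [ ]]
[[[[]]S]] ⇒ [[[[]][]]]   [S -> [ ]]

S ⇒ [S] ⇒ [[S]] ⇒ [[SS]] ⇒ [[[S]S]] ⇒ [[[[]]S]] ⇒ [[[[]][]]]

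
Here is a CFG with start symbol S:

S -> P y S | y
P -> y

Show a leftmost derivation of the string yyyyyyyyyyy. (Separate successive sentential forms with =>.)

S => PyS => yyS => yyPyS => yyyyS => yyyyPyS => yyyyyyS => yyyyyyPyS => yyyyyyyyS => yyyyyyyyPyS => yyyyyyyyyyS => yyyyyyyyyyy

S => PyS   [S -> P y S]
PyS => yyS   [P -> y]
yyS => yyPyS   [S -> P y S]
yyPyS => yyyyS   [P -> y]
yyyyS => yyyyPyS   [S -> P y S]
yyyyPyS => yyyyyyS   [P -> y]
yyyyyyS => yyyyyyPyS   [S -> P y S]
yyyyyyPyS => yyyyyyyyS   [P -> y]
yyyyyyyyS => yyyyyyyyPyS   [S -> P y S]
yyyyyyyyPyS => yyyyyyyyyyS   [P -> y]
yyyyyyyyyyS => yyyyyyyyyyy   [S -> y]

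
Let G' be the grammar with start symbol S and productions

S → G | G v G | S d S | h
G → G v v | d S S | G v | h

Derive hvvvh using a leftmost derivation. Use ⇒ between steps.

S⇒GvG⇒GvvvG⇒hvvvG⇒hvvvh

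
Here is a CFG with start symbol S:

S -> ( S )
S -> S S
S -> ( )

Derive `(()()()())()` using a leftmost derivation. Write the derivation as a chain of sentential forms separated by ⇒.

S ⇒ SS ⇒ (S)S ⇒ (SS)S ⇒ (SSS)S ⇒ (SSSS)S ⇒ (()SSS)S ⇒ (()()SS)S ⇒ (()()()S)S ⇒ (()()()())S ⇒ (()()()())()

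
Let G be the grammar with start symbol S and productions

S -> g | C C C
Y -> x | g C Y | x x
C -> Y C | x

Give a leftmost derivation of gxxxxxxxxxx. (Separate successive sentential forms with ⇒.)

S ⇒ CCC   [S -> C C C]
CCC ⇒ YCCC   [C -> Y C]
YCCC ⇒ gCYCCC   [Y -> g C Y]
gCYCCC ⇒ gxYCCC   [C -> x]
gxYCCC ⇒ gxxxCCC   [Y -> x x]
gxxxCCC ⇒ gxxxxCC   [C -> x]
gxxxxCC ⇒ gxxxxYCC   [C -> Y C]
gxxxxYCC ⇒ gxxxxxxCC   [Y -> x x]
gxxxxxxCC ⇒ gxxxxxxYCC   [C -> Y C]
gxxxxxxYCC ⇒ gxxxxxxxxCC   [Y -> x x]
gxxxxxxxxCC ⇒ gxxxxxxxxxC   [C -> x]
gxxxxxxxxxC ⇒ gxxxxxxxxxx   [C -> x]

S⇒CCC⇒YCCC⇒gCYCCC⇒gxYCCC⇒gxxxCCC⇒gxxxxCC⇒gxxxxYCC⇒gxxxxxxCC⇒gxxxxxxYCC⇒gxxxxxxxxCC⇒gxxxxxxxxxC⇒gxxxxxxxxxx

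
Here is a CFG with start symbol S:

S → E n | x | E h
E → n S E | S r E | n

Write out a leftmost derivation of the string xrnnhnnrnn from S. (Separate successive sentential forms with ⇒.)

S ⇒ En   [S → E n]
En ⇒ SrEn   [E → S r E]
SrEn ⇒ EnrEn   [S → E n]
EnrEn ⇒ SrEnrEn   [E → S r E]
SrEnrEn ⇒ xrEnrEn   [S → x]
xrEnrEn ⇒ xrnSEnrEn   [E → n S E]
xrnSEnrEn ⇒ xrnEhEnrEn   [S → E h]
xrnEhEnrEn ⇒ xrnnhEnrEn   [E → n]
xrnnhEnrEn ⇒ xrnnhnnrEn   [E → n]
xrnnhnnrEn ⇒ xrnnhnnrnn   [E → n]

S ⇒ En ⇒ SrEn ⇒ EnrEn ⇒ SrEnrEn ⇒ xrEnrEn ⇒ xrnSEnrEn ⇒ xrnEhEnrEn ⇒ xrnnhEnrEn ⇒ xrnnhnnrEn ⇒ xrnnhnnrnn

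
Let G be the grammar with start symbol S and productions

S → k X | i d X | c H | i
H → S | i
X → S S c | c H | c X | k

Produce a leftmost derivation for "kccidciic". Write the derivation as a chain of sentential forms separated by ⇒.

S ⇒ kX   [S → k X]
kX ⇒ kcX   [X → c X]
kcX ⇒ kccX   [X → c X]
kccX ⇒ kccSSc   [X → S S c]
kccSSc ⇒ kccidXSc   [S → i d X]
kccidXSc ⇒ kccidcHSc   [X → c H]
kccidcHSc ⇒ kccidciSc   [H → i]
kccidciSc ⇒ kccidciic   [S → i]

S ⇒ kX ⇒ kcX ⇒ kccX ⇒ kccSSc ⇒ kccidXSc ⇒ kccidcHSc ⇒ kccidciSc ⇒ kccidciic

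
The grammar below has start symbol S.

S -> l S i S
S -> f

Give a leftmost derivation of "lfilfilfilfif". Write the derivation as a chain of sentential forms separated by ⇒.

S ⇒ lSiS ⇒ lfiS ⇒ lfilSiS ⇒ lfilfiS ⇒ lfilfilSiS ⇒ lfilfilfiS ⇒ lfilfilfilSiS ⇒ lfilfilfilfiS ⇒ lfilfilfilfif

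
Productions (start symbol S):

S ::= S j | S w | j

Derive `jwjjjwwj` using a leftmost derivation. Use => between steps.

S => Sj => Swj => Swwj => Sjwwj => Sjjwwj => Sjjjwwj => Swjjjwwj => jwjjjwwj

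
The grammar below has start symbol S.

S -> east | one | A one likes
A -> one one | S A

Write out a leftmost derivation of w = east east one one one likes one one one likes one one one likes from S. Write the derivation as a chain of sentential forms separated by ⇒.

S ⇒ A one likes ⇒ S A one likes ⇒ A one likes A one likes ⇒ S A one likes A one likes ⇒ east A one likes A one likes ⇒ east S A one likes A one likes ⇒ east east A one likes A one likes ⇒ east east S A one likes A one likes ⇒ east east A one likes A one likes A one likes ⇒ east east one one one likes A one likes A one likes ⇒ east east one one one likes one one one likes A one likes ⇒ east east one one one likes one one one likes one one one likes

S ⇒ A one likes   [S -> A one likes]
A one likes ⇒ S A one likes   [A -> S A]
S A one likes ⇒ A one likes A one likes   [S -> A one likes]
A one likes A one likes ⇒ S A one likes A one likes   [A -> S A]
S A one likes A one likes ⇒ east A one likes A one likes   [S -> east]
east A one likes A one likes ⇒ east S A one likes A one likes   [A -> S A]
east S A one likes A one likes ⇒ east east A one likes A one likes   [S -> east]
east east A one likes A one likes ⇒ east east S A one likes A one likes   [A -> S A]
east east S A one likes A one likes ⇒ east east A one likes A one likes A one likes   [S -> A one likes]
east east A one likes A one likes A one likes ⇒ east east one one one likes A one likes A one likes   [A -> one one]
east east one one one likes A one likes A one likes ⇒ east east one one one likes one one one likes A one likes   [A -> one one]
east east one one one likes one one one likes A one likes ⇒ east east one one one likes one one one likes one one one likes   [A -> one one]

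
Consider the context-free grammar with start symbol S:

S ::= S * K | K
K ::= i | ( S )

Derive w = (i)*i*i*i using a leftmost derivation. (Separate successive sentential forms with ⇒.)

S⇒S*K⇒S*K*K⇒S*K*K*K⇒K*K*K*K⇒(S)*K*K*K⇒(K)*K*K*K⇒(i)*K*K*K⇒(i)*i*K*K⇒(i)*i*i*K⇒(i)*i*i*i

S ⇒ S*K   [S ::= S * K]
S*K ⇒ S*K*K   [S ::= S * K]
S*K*K ⇒ S*K*K*K   [S ::= S * K]
S*K*K*K ⇒ K*K*K*K   [S ::= K]
K*K*K*K ⇒ (S)*K*K*K   [K ::= ( S )]
(S)*K*K*K ⇒ (K)*K*K*K   [S ::= K]
(K)*K*K*K ⇒ (i)*K*K*K   [K ::= i]
(i)*K*K*K ⇒ (i)*i*K*K   [K ::= i]
(i)*i*K*K ⇒ (i)*i*i*K   [K ::= i]
(i)*i*i*K ⇒ (i)*i*i*i   [K ::= i]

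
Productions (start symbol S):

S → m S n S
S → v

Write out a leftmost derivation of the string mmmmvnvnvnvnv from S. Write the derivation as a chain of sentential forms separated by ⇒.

S ⇒ mSnS   [S → m S n S]
mSnS ⇒ mmSnSnS   [S → m S n S]
mmSnSnS ⇒ mmmSnSnSnS   [S → m S n S]
mmmSnSnSnS ⇒ mmmmSnSnSnSnS   [S → m S n S]
mmmmSnSnSnSnS ⇒ mmmmvnSnSnSnS   [S → v]
mmmmvnSnSnSnS ⇒ mmmmvnvnSnSnS   [S → v]
mmmmvnvnSnSnS ⇒ mmmmvnvnvnSnS   [S → v]
mmmmvnvnvnSnS ⇒ mmmmvnvnvnvnS   [S → v]
mmmmvnvnvnvnS ⇒ mmmmvnvnvnvnv   [S → v]

S ⇒ mSnS ⇒ mmSnSnS ⇒ mmmSnSnSnS ⇒ mmmmSnSnSnSnS ⇒ mmmmvnSnSnSnS ⇒ mmmmvnvnSnSnS ⇒ mmmmvnvnvnSnS ⇒ mmmmvnvnvnvnS ⇒ mmmmvnvnvnvnv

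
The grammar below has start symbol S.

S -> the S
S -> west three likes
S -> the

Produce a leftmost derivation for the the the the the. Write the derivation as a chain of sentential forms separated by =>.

S => the S   [S -> the S]
the S => the the S   [S -> the S]
the the S => the the the S   [S -> the S]
the the the S => the the the the S   [S -> the S]
the the the the S => the the the the the   [S -> the]

S => the S => the the S => the the the S => the the the the S => the the the the the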